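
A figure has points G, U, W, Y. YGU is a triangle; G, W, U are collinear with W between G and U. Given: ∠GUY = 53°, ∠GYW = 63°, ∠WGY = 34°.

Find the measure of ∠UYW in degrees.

∠UYW = 30°

1. ∠WUY = 53°  [W on ray UG]
2. ∠GWY = 83°  [△YGW]
3. ∠UWY = 97°  [linear pair at W on GU]
4. ∠UYW = 30°  [△YWU]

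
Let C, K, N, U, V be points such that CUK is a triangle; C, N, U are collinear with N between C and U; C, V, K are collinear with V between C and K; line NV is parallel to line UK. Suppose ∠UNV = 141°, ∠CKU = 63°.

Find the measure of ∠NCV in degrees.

∠NCV = 78°

1. ∠CNV = 39°  [linear pair at N on CU]
2. ∠CVN = 63°  [NV∥UK, corresponding at V]
3. ∠NCV = 78°  [△CNV]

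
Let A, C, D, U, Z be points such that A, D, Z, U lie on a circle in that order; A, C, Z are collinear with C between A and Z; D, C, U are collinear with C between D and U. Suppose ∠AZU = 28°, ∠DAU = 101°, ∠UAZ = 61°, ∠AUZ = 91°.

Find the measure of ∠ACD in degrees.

∠ACD = 112°

1. ∠ADU = 28°  [same arc AU]
2. ∠AUD = 51°  [△ADU]
3. ∠UDZ = 61°  [same arc ZU]
4. ∠AZD = 51°  [same arc AD]
5. ∠DCZ = 68°  [△DCZ]
6. ∠ACD = 112°  [linear pair at C on AZ]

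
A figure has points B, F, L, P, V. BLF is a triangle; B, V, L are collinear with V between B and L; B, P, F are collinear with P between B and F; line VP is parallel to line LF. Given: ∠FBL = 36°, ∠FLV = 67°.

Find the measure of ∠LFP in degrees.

1. ∠BLF = 67°  [V on ray LB]
2. ∠BFL = 77°  [△BLF]
3. ∠LFP = 77°  [P on ray FB]

∠LFP = 77°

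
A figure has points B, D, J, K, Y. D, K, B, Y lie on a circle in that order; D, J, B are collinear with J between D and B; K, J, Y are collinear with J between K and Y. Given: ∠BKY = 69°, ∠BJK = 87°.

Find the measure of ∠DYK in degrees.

∠DYK = 24°

1. ∠BDY = 69°  [same arc BY]
2. ∠DJY = 87°  [vertical angles at J]
3. ∠DYK = 24°  [△DJY]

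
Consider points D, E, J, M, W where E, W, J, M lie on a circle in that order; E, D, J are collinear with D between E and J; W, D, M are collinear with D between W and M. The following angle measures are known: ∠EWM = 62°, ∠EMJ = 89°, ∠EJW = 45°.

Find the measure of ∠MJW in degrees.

1. ∠EJM = 62°  [same arc EM]
2. ∠EWJ = 91°  [cyclic EWJM, opposite ∠W+∠M]
3. ∠JEM = 29°  [△EJM]
4. ∠JEW = 44°  [△EWJ]
5. ∠JWM = 29°  [same arc JM]
6. ∠JMW = 44°  [same arc WJ]
7. ∠MJW = 107°  [△WJM]

∠MJW = 107°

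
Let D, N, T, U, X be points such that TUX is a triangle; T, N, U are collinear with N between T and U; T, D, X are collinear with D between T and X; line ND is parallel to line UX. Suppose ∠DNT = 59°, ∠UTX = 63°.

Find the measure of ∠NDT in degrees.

1. ∠TUX = 59°  [ND∥UX, corresponding at N]
2. ∠TXU = 58°  [△TUX]
3. ∠NDT = 58°  [ND∥UX, corresponding at D]

∠NDT = 58°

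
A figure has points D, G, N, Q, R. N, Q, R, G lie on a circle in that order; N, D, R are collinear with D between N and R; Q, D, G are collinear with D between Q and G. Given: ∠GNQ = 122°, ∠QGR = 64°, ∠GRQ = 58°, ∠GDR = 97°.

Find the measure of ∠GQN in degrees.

1. ∠QNR = 64°  [same arc QR]
2. ∠NDQ = 97°  [vertical angles at D]
3. ∠GQN = 19°  [△NDQ]

∠GQN = 19°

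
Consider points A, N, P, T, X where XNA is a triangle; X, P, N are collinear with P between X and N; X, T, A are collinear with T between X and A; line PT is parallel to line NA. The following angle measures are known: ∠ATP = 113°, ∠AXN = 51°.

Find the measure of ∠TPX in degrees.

∠TPX = 62°

1. ∠PTX = 67°  [linear pair at T on XA]
2. ∠PXT = 51°  [P on XN, T on XA]
3. ∠TPX = 62°  [△XPT]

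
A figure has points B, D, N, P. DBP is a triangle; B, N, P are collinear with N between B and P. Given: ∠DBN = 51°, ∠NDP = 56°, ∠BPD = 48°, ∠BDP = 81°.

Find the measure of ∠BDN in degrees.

∠BDN = 25°

1. ∠DPN = 48°  [N on ray PB]
2. ∠DNP = 76°  [△DNP]
3. ∠BND = 104°  [linear pair at N on BP]
4. ∠BDN = 25°  [△DBN]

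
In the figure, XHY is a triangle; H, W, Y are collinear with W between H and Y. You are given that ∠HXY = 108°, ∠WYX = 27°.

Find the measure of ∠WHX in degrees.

1. ∠HYX = 27°  [W on ray YH]
2. ∠XHY = 45°  [△XHY]
3. ∠WHX = 45°  [W on ray HY]

∠WHX = 45°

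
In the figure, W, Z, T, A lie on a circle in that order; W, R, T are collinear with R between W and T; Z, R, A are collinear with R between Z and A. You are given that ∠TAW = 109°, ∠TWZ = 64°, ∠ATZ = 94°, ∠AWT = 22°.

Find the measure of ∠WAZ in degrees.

1. ∠TZW = 71°  [cyclic WZTA, opposite ∠Z+∠A]
2. ∠WTZ = 45°  [△WZT]
3. ∠WAZ = 45°  [same arc WZ]

∠WAZ = 45°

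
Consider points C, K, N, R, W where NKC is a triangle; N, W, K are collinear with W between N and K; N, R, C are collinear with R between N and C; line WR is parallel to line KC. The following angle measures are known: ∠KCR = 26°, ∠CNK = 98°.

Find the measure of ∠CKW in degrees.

1. ∠KCN = 26°  [R on ray CN]
2. ∠CKN = 56°  [△NKC]
3. ∠CKW = 56°  [W on ray KN]

∠CKW = 56°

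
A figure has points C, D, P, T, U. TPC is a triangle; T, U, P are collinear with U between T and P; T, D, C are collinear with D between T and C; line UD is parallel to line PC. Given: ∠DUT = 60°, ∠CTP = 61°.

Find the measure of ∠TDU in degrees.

1. ∠CPT = 60°  [UD∥PC, corresponding at U]
2. ∠PCT = 59°  [△TPC]
3. ∠TDU = 59°  [UD∥PC, corresponding at D]

∠TDU = 59°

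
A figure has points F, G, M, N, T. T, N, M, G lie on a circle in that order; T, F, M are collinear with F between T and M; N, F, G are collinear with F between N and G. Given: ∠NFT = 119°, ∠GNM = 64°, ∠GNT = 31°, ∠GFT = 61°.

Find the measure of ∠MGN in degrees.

∠MGN = 30°

1. ∠GFM = 119°  [vertical angles at F]
2. ∠GMT = 31°  [same arc TG]
3. ∠MGN = 30°  [△MFG]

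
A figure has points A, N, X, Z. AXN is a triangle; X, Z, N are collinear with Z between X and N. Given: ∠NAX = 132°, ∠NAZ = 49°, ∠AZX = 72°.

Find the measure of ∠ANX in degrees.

∠ANX = 23°

1. ∠AZN = 108°  [linear pair at Z on XN]
2. ∠ANZ = 23°  [△AZN]
3. ∠ANX = 23°  [Z on ray NX]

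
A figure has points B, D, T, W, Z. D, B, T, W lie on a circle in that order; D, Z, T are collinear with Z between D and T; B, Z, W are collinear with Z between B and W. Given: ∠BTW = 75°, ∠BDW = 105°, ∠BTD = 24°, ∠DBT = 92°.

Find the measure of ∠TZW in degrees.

1. ∠BWD = 24°  [same arc DB]
2. ∠BDT = 64°  [△DBT]
3. ∠DBW = 51°  [△DBW]
4. ∠BWT = 64°  [same arc BT]
5. ∠DTW = 51°  [same arc DW]
6. ∠TZW = 65°  [△TZW]

∠TZW = 65°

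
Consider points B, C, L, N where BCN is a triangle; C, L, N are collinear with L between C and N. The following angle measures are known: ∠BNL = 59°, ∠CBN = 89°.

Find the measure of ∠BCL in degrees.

∠BCL = 32°

1. ∠BNC = 59°  [L on ray NC]
2. ∠BCN = 32°  [△BCN]
3. ∠BCL = 32°  [L on ray CN]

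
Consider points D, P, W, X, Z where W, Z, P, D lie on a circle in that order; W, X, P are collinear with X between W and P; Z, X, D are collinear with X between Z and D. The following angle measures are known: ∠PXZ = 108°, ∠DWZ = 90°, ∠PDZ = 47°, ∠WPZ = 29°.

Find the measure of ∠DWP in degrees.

∠DWP = 43°

1. ∠DXW = 108°  [vertical angles at X]
2. ∠WDZ = 29°  [same arc WZ]
3. ∠DWP = 43°  [△WXD]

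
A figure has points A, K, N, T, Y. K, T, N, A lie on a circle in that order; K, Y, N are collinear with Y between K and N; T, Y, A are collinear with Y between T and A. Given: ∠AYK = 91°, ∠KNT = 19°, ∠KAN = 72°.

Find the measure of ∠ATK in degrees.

∠ATK = 38°

1. ∠NYT = 91°  [vertical angles at Y]
2. ∠KTN = 108°  [cyclic KTNA, opposite ∠T+∠A]
3. ∠KYT = 89°  [linear pair at Y on KN]
4. ∠NKT = 53°  [△KTN]
5. ∠ATK = 38°  [△KYT]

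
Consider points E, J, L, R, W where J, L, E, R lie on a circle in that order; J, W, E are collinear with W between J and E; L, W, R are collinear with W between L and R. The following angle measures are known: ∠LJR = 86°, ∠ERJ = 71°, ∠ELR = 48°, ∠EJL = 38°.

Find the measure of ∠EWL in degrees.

1. ∠ELJ = 109°  [cyclic JLER, opposite ∠L+∠R]
2. ∠JEL = 33°  [△JLE]
3. ∠EWL = 99°  [△LWE]

∠EWL = 99°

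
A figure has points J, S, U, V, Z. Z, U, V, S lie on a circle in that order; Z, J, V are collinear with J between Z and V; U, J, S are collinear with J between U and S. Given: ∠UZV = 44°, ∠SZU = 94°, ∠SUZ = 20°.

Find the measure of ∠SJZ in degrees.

∠SJZ = 64°

1. ∠USV = 44°  [same arc UV]
2. ∠SVZ = 20°  [same arc ZS]
3. ∠SJV = 116°  [△VJS]
4. ∠SJZ = 64°  [linear pair at J on ZV]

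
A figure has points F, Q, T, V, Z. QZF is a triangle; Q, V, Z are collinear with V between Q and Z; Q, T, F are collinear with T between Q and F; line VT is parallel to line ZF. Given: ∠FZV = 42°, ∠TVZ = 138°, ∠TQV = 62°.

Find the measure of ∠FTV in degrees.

1. ∠QVT = 42°  [linear pair at V on QZ]
2. ∠QTV = 76°  [△QVT]
3. ∠FTV = 104°  [linear pair at T on QF]

∠FTV = 104°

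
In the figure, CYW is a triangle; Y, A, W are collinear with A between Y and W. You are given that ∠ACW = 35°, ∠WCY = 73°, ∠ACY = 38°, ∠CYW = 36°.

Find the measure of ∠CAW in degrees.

1. ∠CWY = 71°  [△CYW]
2. ∠AWC = 71°  [A on ray WY]
3. ∠CAW = 74°  [△CAW]

∠CAW = 74°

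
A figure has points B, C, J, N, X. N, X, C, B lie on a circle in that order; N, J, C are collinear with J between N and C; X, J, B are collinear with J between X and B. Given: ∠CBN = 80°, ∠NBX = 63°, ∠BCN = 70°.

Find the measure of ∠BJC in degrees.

∠BJC = 93°

1. ∠BNC = 30°  [△NCB]
2. ∠BJN = 87°  [△NJB]
3. ∠BJC = 93°  [linear pair at J on NC]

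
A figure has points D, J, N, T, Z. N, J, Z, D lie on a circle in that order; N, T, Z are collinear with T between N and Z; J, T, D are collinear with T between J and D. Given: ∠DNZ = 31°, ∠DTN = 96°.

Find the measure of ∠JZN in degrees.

∠JZN = 53°

1. ∠DJZ = 31°  [same arc ZD]
2. ∠JTZ = 96°  [vertical angles at T]
3. ∠JZN = 53°  [△JTZ]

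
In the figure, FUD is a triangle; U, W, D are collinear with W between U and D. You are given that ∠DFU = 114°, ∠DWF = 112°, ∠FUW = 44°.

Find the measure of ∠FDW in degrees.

∠FDW = 22°

1. ∠DUF = 44°  [W on ray UD]
2. ∠FDU = 22°  [△FUD]
3. ∠FDW = 22°  [W on ray DU]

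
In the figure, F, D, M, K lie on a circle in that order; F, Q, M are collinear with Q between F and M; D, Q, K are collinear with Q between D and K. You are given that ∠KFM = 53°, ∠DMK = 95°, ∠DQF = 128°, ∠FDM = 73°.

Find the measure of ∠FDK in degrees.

∠FDK = 20°

1. ∠KDM = 53°  [same arc MK]
2. ∠DKM = 32°  [△DMK]
3. ∠DFM = 32°  [same arc DM]
4. ∠FDK = 20°  [△FQD]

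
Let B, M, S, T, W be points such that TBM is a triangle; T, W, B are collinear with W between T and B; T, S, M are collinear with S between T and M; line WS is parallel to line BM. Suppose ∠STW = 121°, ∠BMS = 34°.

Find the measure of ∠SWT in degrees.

1. ∠BTM = 121°  [W on TB, S on TM]
2. ∠BMT = 34°  [S on ray MT]
3. ∠MBT = 25°  [△TBM]
4. ∠SWT = 25°  [WS∥BM, corresponding at W]

∠SWT = 25°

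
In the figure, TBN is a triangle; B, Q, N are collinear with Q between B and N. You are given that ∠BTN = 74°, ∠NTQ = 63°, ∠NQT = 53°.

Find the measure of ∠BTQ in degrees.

1. ∠QNT = 64°  [△TQN]
2. ∠BQT = 127°  [linear pair at Q on BN]
3. ∠BNT = 64°  [Q on ray NB]
4. ∠NBT = 42°  [△TBN]
5. ∠QBT = 42°  [Q on ray BN]
6. ∠BTQ = 11°  [△TBQ]

∠BTQ = 11°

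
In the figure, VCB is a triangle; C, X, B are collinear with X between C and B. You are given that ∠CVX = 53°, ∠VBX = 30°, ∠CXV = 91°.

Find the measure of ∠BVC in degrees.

∠BVC = 114°

1. ∠VCX = 36°  [△VCX]
2. ∠CBV = 30°  [X on ray BC]
3. ∠BCV = 36°  [X on ray CB]
4. ∠BVC = 114°  [△VCB]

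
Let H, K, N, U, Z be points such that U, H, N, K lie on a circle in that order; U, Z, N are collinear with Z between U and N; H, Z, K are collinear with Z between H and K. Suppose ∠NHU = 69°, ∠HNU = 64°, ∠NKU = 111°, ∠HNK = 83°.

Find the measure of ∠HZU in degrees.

1. ∠HUN = 47°  [△UHN]
2. ∠HKU = 64°  [same arc UH]
3. ∠HUK = 97°  [cyclic UHNK, opposite ∠U+∠N]
4. ∠KHU = 19°  [△UHK]
5. ∠HZU = 114°  [△UZH]

∠HZU = 114°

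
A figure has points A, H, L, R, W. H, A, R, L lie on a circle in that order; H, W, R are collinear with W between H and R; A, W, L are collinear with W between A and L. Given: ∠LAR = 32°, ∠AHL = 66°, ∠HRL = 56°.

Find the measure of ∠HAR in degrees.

∠HAR = 88°

1. ∠LHR = 32°  [same arc RL]
2. ∠HLR = 92°  [△HRL]
3. ∠HAR = 88°  [cyclic HARL, opposite ∠A+∠L]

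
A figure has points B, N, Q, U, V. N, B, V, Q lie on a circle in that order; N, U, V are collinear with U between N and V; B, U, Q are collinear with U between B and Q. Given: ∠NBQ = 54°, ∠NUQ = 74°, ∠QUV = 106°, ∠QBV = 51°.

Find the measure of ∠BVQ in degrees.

1. ∠NVQ = 54°  [same arc NQ]
2. ∠BQV = 20°  [△VUQ]
3. ∠BVQ = 109°  [△BVQ]

∠BVQ = 109°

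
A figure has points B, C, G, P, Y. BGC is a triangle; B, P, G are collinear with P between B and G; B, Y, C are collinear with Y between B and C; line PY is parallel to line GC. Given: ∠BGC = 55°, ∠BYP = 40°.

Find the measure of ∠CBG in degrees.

∠CBG = 85°

1. ∠BPY = 55°  [PY∥GC, corresponding at P]
2. ∠PBY = 85°  [△BPY]
3. ∠CBG = 85°  [P on BG, Y on BC]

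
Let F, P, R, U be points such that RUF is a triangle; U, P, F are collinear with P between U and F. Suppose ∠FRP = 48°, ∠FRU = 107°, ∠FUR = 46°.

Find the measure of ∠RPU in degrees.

1. ∠RFU = 27°  [△RUF]
2. ∠PFR = 27°  [P on ray FU]
3. ∠FPR = 105°  [△RPF]
4. ∠RPU = 75°  [linear pair at P on UF]

∠RPU = 75°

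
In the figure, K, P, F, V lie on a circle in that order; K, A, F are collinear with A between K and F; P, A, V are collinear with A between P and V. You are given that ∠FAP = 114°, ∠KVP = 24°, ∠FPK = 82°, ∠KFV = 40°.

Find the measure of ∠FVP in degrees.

1. ∠KFP = 24°  [same arc KP]
2. ∠FKP = 74°  [△KPF]
3. ∠FVP = 74°  [same arc PF]

∠FVP = 74°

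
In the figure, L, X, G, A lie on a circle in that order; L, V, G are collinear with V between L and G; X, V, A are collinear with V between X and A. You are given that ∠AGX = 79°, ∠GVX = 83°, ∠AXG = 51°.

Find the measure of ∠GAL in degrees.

1. ∠GAX = 50°  [△XGA]
2. ∠LGX = 46°  [△XVG]
3. ∠GLX = 50°  [same arc XG]
4. ∠GXL = 84°  [△LXG]
5. ∠GAL = 96°  [cyclic LXGA, opposite ∠X+∠A]

∠GAL = 96°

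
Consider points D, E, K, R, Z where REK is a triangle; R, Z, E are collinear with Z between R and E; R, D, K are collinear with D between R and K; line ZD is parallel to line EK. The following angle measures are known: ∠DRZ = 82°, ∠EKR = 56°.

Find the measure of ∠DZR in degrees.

1. ∠ERK = 82°  [Z on RE, D on RK]
2. ∠KER = 42°  [△REK]
3. ∠DZR = 42°  [ZD∥EK, corresponding at Z]

∠DZR = 42°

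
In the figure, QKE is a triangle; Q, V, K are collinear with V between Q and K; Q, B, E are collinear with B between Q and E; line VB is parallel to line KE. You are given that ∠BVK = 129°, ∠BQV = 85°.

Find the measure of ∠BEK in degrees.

∠BEK = 44°

1. ∠BVQ = 51°  [linear pair at V on QK]
2. ∠QBV = 44°  [△QVB]
3. ∠EBV = 136°  [linear pair at B on QE]
4. ∠BEK = 44°  [VB∥KE, co-interior at E–B]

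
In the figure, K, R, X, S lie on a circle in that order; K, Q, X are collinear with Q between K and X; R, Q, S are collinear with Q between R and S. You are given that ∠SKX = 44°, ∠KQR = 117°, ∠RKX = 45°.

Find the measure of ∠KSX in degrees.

∠KSX = 118°

1. ∠SQX = 117°  [vertical angles at Q]
2. ∠RSX = 45°  [same arc RX]
3. ∠KXS = 18°  [△XQS]
4. ∠KSX = 118°  [△KXS]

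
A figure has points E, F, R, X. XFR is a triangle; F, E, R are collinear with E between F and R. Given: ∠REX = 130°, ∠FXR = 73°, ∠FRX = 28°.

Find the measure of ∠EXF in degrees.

1. ∠FEX = 50°  [linear pair at E on FR]
2. ∠RFX = 79°  [△XFR]
3. ∠EFX = 79°  [E on ray FR]
4. ∠EXF = 51°  [△XFE]

∠EXF = 51°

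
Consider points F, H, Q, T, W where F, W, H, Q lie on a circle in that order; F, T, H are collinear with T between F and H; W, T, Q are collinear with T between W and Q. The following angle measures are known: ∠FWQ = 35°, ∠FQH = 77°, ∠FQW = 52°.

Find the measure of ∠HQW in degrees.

1. ∠FHQ = 35°  [same arc FQ]
2. ∠QFW = 93°  [△FWQ]
3. ∠HFQ = 68°  [△FHQ]
4. ∠QHW = 87°  [cyclic FWHQ, opposite ∠F+∠H]
5. ∠HWQ = 68°  [same arc HQ]
6. ∠HQW = 25°  [△WHQ]

∠HQW = 25°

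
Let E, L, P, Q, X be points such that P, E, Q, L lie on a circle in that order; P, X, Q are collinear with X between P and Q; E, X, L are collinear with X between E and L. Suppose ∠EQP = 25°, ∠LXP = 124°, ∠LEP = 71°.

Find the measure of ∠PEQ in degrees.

∠PEQ = 102°

1. ∠ELP = 25°  [same arc PE]
2. ∠LPQ = 31°  [△PXL]
3. ∠LQP = 71°  [same arc PL]
4. ∠PLQ = 78°  [△PQL]
5. ∠PEQ = 102°  [cyclic PEQL, opposite ∠E+∠L]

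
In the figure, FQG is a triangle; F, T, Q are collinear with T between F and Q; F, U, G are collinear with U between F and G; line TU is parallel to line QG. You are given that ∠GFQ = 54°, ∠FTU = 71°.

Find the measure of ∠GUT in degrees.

1. ∠TFU = 54°  [T on FQ, U on FG]
2. ∠FUT = 55°  [△FTU]
3. ∠GUT = 125°  [linear pair at U on FG]

∠GUT = 125°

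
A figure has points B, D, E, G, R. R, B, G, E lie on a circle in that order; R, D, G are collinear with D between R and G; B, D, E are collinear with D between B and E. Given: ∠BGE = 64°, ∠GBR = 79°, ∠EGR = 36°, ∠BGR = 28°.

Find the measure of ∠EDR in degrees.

∠EDR = 109°

1. ∠GER = 101°  [cyclic RBGE, opposite ∠B+∠E]
2. ∠ERG = 43°  [△RGE]
3. ∠BER = 28°  [same arc RB]
4. ∠EDR = 109°  [△RDE]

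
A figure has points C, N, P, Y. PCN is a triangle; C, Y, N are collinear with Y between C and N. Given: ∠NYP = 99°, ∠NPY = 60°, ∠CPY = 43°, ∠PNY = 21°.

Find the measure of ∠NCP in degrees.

∠NCP = 56°

1. ∠CYP = 81°  [linear pair at Y on CN]
2. ∠PCY = 56°  [△PCY]
3. ∠NCP = 56°  [Y on ray CN]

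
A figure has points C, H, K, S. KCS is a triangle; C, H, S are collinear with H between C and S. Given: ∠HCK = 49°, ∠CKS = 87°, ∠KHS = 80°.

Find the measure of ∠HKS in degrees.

1. ∠KCS = 49°  [H on ray CS]
2. ∠CSK = 44°  [△KCS]
3. ∠HSK = 44°  [H on ray SC]
4. ∠HKS = 56°  [△KHS]

∠HKS = 56°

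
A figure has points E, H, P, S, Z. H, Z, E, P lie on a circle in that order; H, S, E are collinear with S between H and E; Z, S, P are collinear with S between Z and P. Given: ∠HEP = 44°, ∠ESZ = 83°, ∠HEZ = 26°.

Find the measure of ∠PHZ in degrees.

1. ∠HZP = 44°  [same arc HP]
2. ∠HPZ = 26°  [same arc HZ]
3. ∠PHZ = 110°  [△HZP]

∠PHZ = 110°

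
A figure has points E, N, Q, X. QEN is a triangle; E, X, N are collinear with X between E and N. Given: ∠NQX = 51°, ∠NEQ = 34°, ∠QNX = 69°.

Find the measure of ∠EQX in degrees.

∠EQX = 26°

1. ∠NXQ = 60°  [△QXN]
2. ∠QEX = 34°  [X on ray EN]
3. ∠EXQ = 120°  [linear pair at X on EN]
4. ∠EQX = 26°  [△QEX]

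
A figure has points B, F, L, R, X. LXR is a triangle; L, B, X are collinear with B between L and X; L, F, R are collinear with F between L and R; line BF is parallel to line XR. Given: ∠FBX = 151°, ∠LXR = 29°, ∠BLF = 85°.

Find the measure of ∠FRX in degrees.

∠FRX = 66°

1. ∠FBL = 29°  [linear pair at B on LX]
2. ∠BFL = 66°  [△LBF]
3. ∠BFR = 114°  [linear pair at F on LR]
4. ∠FRX = 66°  [BF∥XR, co-interior at R–F]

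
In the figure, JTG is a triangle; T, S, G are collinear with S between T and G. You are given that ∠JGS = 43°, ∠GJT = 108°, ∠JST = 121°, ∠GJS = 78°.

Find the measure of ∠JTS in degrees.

∠JTS = 29°

1. ∠JGT = 43°  [S on ray GT]
2. ∠GTJ = 29°  [△JTG]
3. ∠JTS = 29°  [S on ray TG]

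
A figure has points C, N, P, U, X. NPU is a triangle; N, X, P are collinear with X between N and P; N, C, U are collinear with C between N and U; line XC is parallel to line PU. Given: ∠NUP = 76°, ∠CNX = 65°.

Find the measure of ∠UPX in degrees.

1. ∠NCX = 76°  [XC∥PU, corresponding at C]
2. ∠CXN = 39°  [△NXC]
3. ∠CXP = 141°  [linear pair at X on NP]
4. ∠UPX = 39°  [XC∥PU, co-interior at P–X]

∠UPX = 39°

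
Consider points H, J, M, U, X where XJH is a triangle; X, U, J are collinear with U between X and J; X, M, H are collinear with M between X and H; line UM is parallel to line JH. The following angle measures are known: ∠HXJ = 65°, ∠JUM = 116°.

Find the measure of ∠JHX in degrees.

∠JHX = 51°

1. ∠MXU = 65°  [U on XJ, M on XH]
2. ∠MUX = 64°  [linear pair at U on XJ]
3. ∠UMX = 51°  [△XUM]
4. ∠JHX = 51°  [UM∥JH, corresponding at M]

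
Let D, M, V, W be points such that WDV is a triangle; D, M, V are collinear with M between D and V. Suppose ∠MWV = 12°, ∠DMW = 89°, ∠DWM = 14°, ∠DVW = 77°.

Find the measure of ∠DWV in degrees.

1. ∠MDW = 77°  [△WDM]
2. ∠VDW = 77°  [M on ray DV]
3. ∠DWV = 26°  [△WDV]

∠DWV = 26°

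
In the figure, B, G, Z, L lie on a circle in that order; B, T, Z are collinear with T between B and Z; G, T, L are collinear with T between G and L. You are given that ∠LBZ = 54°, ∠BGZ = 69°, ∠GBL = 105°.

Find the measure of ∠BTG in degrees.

∠BTG = 114°

1. ∠LGZ = 54°  [same arc ZL]
2. ∠BLZ = 111°  [cyclic BGZL, opposite ∠G+∠L]
3. ∠GZL = 75°  [cyclic BGZL, opposite ∠B+∠Z]
4. ∠GLZ = 51°  [△GZL]
5. ∠BZL = 15°  [△BZL]
6. ∠GBZ = 51°  [same arc GZ]
7. ∠BGL = 15°  [same arc BL]
8. ∠BTG = 114°  [△BTG]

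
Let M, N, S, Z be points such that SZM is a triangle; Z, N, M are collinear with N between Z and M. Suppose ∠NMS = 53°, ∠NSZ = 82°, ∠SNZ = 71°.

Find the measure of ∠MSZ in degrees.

1. ∠SMZ = 53°  [N on ray MZ]
2. ∠NZS = 27°  [△SZN]
3. ∠MZS = 27°  [N on ray ZM]
4. ∠MSZ = 100°  [△SZM]

∠MSZ = 100°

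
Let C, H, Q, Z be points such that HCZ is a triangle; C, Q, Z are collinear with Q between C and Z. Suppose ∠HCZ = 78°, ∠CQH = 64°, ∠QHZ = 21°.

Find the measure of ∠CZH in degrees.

∠CZH = 43°

1. ∠HQZ = 116°  [linear pair at Q on CZ]
2. ∠HZQ = 43°  [△HQZ]
3. ∠CZH = 43°  [Q on ray ZC]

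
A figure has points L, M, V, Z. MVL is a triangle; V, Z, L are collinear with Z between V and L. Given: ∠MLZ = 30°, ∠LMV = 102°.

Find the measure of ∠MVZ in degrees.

∠MVZ = 48°

1. ∠MLV = 30°  [Z on ray LV]
2. ∠LVM = 48°  [△MVL]
3. ∠MVZ = 48°  [Z on ray VL]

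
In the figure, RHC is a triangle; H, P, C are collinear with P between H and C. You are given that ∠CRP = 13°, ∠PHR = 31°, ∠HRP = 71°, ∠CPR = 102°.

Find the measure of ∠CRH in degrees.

∠CRH = 84°

1. ∠PCR = 65°  [△RPC]
2. ∠CHR = 31°  [P on ray HC]
3. ∠HCR = 65°  [P on ray CH]
4. ∠CRH = 84°  [△RHC]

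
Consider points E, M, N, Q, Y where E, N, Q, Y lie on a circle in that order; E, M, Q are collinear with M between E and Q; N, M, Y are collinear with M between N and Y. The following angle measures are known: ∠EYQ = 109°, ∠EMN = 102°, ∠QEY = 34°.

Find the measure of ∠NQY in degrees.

∠NQY = 105°

1. ∠EQY = 37°  [△EQY]
2. ∠QMY = 102°  [vertical angles at M]
3. ∠QNY = 34°  [same arc QY]
4. ∠NYQ = 41°  [△QMY]
5. ∠NQY = 105°  [△NQY]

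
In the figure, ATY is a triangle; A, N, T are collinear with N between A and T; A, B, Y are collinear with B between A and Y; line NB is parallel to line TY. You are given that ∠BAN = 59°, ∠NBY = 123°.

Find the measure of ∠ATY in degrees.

∠ATY = 64°

1. ∠ABN = 57°  [linear pair at B on AY]
2. ∠ANB = 64°  [△ANB]
3. ∠ATY = 64°  [NB∥TY, corresponding at N]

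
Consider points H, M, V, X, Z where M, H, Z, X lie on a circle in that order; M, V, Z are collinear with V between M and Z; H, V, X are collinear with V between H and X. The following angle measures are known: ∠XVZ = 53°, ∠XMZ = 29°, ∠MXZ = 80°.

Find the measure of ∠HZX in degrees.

1. ∠XHZ = 29°  [same arc ZX]
2. ∠MZX = 71°  [△MZX]
3. ∠HXZ = 56°  [△ZVX]
4. ∠HZX = 95°  [△HZX]

∠HZX = 95°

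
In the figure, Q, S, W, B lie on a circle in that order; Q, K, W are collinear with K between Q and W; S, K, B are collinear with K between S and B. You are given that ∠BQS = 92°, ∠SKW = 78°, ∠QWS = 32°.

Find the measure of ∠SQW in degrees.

1. ∠BWS = 88°  [cyclic QSWB, opposite ∠Q+∠W]
2. ∠BSW = 70°  [△SKW]
3. ∠SBW = 22°  [△SWB]
4. ∠SQW = 22°  [same arc SW]

∠SQW = 22°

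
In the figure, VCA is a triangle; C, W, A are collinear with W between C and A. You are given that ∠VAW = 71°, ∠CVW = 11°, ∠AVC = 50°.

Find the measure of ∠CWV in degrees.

1. ∠CAV = 71°  [W on ray AC]
2. ∠ACV = 59°  [△VCA]
3. ∠VCW = 59°  [W on ray CA]
4. ∠CWV = 110°  [△VCW]

∠CWV = 110°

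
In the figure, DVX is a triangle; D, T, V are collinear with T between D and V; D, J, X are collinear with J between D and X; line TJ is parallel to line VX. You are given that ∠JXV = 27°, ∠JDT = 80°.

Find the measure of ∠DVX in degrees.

∠DVX = 73°

1. ∠DXV = 27°  [J on ray XD]
2. ∠VDX = 80°  [T on DV, J on DX]
3. ∠DVX = 73°  [△DVX]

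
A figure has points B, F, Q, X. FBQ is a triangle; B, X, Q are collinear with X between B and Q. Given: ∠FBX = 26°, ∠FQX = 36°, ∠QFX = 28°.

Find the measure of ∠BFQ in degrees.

1. ∠FBQ = 26°  [X on ray BQ]
2. ∠BQF = 36°  [X on ray QB]
3. ∠BFQ = 118°  [△FBQ]

∠BFQ = 118°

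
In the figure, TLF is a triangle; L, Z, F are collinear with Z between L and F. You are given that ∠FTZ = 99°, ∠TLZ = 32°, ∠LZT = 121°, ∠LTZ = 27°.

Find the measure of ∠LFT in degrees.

1. ∠FZT = 59°  [linear pair at Z on LF]
2. ∠TFZ = 22°  [△TZF]
3. ∠LFT = 22°  [Z on ray FL]

∠LFT = 22°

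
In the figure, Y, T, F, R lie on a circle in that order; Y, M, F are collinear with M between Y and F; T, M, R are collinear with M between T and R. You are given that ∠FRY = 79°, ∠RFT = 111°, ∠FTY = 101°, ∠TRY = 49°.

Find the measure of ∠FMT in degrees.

1. ∠RYT = 69°  [cyclic YTFR, opposite ∠Y+∠F]
2. ∠TFY = 49°  [same arc YT]
3. ∠RTY = 62°  [△YTR]
4. ∠FYT = 30°  [△YTF]
5. ∠TMY = 88°  [△YMT]
6. ∠FMT = 92°  [linear pair at M on YF]

∠FMT = 92°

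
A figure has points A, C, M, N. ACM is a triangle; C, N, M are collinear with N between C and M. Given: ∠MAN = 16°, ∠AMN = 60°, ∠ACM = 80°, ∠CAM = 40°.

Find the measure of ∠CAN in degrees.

∠CAN = 24°

1. ∠ANM = 104°  [△ANM]
2. ∠ACN = 80°  [N on ray CM]
3. ∠ANC = 76°  [linear pair at N on CM]
4. ∠CAN = 24°  [△ACN]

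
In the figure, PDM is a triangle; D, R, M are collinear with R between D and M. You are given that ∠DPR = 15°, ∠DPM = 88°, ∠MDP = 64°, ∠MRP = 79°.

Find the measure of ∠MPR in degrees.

∠MPR = 73°

1. ∠DMP = 28°  [△PDM]
2. ∠PMR = 28°  [R on ray MD]
3. ∠MPR = 73°  [△PRM]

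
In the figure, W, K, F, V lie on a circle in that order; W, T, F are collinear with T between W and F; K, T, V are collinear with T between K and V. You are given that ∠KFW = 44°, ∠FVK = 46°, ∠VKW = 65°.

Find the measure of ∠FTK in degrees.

∠FTK = 111°

1. ∠FWK = 46°  [same arc KF]
2. ∠KTW = 69°  [△WTK]
3. ∠FTK = 111°  [linear pair at T on WF]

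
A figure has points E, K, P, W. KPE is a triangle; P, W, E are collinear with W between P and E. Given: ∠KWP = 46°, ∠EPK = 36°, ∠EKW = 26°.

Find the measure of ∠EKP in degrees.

1. ∠EWK = 134°  [linear pair at W on PE]
2. ∠KEW = 20°  [△KWE]
3. ∠KEP = 20°  [W on ray EP]
4. ∠EKP = 124°  [△KPE]

∠EKP = 124°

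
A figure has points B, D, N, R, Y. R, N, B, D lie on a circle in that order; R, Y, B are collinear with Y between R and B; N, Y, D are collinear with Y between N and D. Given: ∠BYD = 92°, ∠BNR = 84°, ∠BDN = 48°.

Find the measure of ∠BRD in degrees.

∠BRD = 44°

1. ∠DBR = 40°  [△BYD]
2. ∠BDR = 96°  [cyclic RNBD, opposite ∠N+∠D]
3. ∠BRD = 44°  [△RBD]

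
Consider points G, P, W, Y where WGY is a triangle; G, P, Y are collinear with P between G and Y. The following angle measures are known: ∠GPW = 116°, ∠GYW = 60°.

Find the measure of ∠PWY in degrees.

∠PWY = 56°

1. ∠WPY = 64°  [linear pair at P on GY]
2. ∠PYW = 60°  [P on ray YG]
3. ∠PWY = 56°  [△WPY]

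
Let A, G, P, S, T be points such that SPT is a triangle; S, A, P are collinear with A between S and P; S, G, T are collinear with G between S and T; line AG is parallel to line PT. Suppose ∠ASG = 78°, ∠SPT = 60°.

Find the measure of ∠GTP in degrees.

1. ∠PST = 78°  [A on SP, G on ST]
2. ∠PTS = 42°  [△SPT]
3. ∠GTP = 42°  [G on ray TS]

∠GTP = 42°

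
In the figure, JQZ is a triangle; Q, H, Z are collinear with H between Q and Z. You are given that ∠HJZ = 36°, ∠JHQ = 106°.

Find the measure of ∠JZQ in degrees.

1. ∠JHZ = 74°  [linear pair at H on QZ]
2. ∠HZJ = 70°  [△JHZ]
3. ∠JZQ = 70°  [H on ray ZQ]

∠JZQ = 70°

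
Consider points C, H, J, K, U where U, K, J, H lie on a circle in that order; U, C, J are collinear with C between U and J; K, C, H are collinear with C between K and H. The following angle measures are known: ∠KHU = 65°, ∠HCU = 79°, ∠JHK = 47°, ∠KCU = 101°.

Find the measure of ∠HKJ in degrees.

∠HKJ = 36°

1. ∠KJU = 65°  [same arc UK]
2. ∠JCK = 79°  [vertical angles at C]
3. ∠HKJ = 36°  [△KCJ]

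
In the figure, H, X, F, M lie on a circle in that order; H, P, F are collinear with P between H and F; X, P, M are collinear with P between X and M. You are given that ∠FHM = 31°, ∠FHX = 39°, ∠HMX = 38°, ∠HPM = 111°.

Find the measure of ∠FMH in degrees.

1. ∠FMX = 39°  [same arc XF]
2. ∠FPM = 69°  [linear pair at P on HF]
3. ∠HFM = 72°  [△FPM]
4. ∠FMH = 77°  [△HFM]

∠FMH = 77°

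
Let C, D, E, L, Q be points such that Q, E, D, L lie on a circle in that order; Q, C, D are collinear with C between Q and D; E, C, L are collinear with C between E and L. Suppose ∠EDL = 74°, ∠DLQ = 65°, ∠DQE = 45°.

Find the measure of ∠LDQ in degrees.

1. ∠DLE = 45°  [same arc ED]
2. ∠DEL = 61°  [△EDL]
3. ∠DQL = 61°  [same arc DL]
4. ∠LDQ = 54°  [△QDL]

∠LDQ = 54°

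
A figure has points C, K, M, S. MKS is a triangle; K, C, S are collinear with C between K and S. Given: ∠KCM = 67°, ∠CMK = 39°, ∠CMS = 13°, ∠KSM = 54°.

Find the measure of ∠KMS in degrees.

∠KMS = 52°

1. ∠CKM = 74°  [△MKC]
2. ∠MKS = 74°  [C on ray KS]
3. ∠KMS = 52°  [△MKS]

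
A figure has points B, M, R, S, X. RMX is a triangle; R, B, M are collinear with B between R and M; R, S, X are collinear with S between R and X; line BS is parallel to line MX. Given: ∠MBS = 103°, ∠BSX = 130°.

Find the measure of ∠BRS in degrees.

∠BRS = 53°

1. ∠RBS = 77°  [linear pair at B on RM]
2. ∠BSR = 50°  [linear pair at S on RX]
3. ∠BRS = 53°  [△RBS]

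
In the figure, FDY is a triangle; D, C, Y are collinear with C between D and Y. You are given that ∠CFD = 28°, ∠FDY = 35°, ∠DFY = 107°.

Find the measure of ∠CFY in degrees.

∠CFY = 79°

1. ∠DYF = 38°  [△FDY]
2. ∠CDF = 35°  [C on ray DY]
3. ∠CYF = 38°  [C on ray YD]
4. ∠DCF = 117°  [△FDC]
5. ∠FCY = 63°  [linear pair at C on DY]
6. ∠CFY = 79°  [△FCY]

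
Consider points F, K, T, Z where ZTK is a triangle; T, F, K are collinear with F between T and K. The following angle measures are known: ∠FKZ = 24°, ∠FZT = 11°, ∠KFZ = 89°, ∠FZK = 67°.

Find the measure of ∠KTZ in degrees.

∠KTZ = 78°

1. ∠TFZ = 91°  [linear pair at F on TK]
2. ∠FTZ = 78°  [△ZTF]
3. ∠KTZ = 78°  [F on ray TK]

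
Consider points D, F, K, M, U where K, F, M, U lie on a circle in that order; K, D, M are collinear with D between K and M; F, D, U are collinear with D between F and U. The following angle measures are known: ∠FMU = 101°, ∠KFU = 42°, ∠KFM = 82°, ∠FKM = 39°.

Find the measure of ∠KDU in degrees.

1. ∠FKU = 79°  [cyclic KFMU, opposite ∠K+∠M]
2. ∠KMU = 42°  [same arc KU]
3. ∠FUK = 59°  [△KFU]
4. ∠KUM = 98°  [cyclic KFMU, opposite ∠F+∠U]
5. ∠MKU = 40°  [△KMU]
6. ∠KDU = 81°  [△KDU]

∠KDU = 81°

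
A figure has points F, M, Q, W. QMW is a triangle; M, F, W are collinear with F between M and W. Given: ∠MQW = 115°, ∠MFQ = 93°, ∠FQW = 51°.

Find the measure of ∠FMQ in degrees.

1. ∠QFW = 87°  [linear pair at F on MW]
2. ∠FWQ = 42°  [△QFW]
3. ∠MWQ = 42°  [F on ray WM]
4. ∠QMW = 23°  [△QMW]
5. ∠FMQ = 23°  [F on ray MW]

∠FMQ = 23°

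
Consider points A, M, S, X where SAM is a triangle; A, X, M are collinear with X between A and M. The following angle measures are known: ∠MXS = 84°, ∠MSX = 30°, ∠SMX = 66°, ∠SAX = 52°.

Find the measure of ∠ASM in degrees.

1. ∠AMS = 66°  [X on ray MA]
2. ∠MAS = 52°  [X on ray AM]
3. ∠ASM = 62°  [△SAM]

∠ASM = 62°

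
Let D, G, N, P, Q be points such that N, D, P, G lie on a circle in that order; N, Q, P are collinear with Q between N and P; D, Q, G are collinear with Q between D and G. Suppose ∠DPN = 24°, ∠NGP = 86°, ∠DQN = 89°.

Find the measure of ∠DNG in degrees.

1. ∠DGN = 24°  [same arc ND]
2. ∠NDP = 94°  [cyclic NDPG, opposite ∠D+∠G]
3. ∠DNP = 62°  [△NDP]
4. ∠GDN = 29°  [△NQD]
5. ∠DNG = 127°  [△NDG]

∠DNG = 127°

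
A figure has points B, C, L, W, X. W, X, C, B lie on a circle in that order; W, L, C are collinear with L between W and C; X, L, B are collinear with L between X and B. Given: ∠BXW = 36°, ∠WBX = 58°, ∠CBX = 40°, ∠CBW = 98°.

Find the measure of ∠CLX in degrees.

1. ∠CWX = 40°  [same arc XC]
2. ∠WLX = 104°  [△WLX]
3. ∠CLX = 76°  [linear pair at L on WC]

∠CLX = 76°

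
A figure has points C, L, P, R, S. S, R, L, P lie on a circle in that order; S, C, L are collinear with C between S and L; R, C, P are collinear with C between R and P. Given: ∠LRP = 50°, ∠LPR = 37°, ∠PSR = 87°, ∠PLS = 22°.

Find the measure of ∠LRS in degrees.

∠LRS = 72°

1. ∠LSP = 50°  [same arc LP]
2. ∠LPS = 108°  [△SLP]
3. ∠LRS = 72°  [cyclic SRLP, opposite ∠R+∠P]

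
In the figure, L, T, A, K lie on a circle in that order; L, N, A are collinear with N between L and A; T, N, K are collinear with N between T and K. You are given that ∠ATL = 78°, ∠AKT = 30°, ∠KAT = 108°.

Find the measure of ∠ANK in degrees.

∠ANK = 114°

1. ∠AKL = 102°  [cyclic LTAK, opposite ∠T+∠K]
2. ∠ATK = 42°  [△TAK]
3. ∠ALK = 42°  [same arc AK]
4. ∠KAL = 36°  [△LAK]
5. ∠ANK = 114°  [△ANK]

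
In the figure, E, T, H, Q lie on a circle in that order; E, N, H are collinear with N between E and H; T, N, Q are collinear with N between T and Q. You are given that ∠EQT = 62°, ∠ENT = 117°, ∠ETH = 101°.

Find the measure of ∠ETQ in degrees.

1. ∠EHT = 62°  [same arc ET]
2. ∠HET = 17°  [△ETH]
3. ∠ETQ = 46°  [△ENT]

∠ETQ = 46°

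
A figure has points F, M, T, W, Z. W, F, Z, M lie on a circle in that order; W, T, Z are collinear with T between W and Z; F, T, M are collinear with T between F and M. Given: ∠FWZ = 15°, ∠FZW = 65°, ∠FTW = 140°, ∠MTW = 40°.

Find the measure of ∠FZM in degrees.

1. ∠MFW = 25°  [△WTF]
2. ∠FMW = 65°  [same arc WF]
3. ∠FWM = 90°  [△WFM]
4. ∠FZM = 90°  [cyclic WFZM, opposite ∠W+∠Z]

∠FZM = 90°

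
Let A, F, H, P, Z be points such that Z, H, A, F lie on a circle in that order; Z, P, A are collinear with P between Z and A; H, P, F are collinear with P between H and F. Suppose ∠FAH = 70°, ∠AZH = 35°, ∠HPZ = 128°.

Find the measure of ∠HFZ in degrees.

1. ∠FZH = 110°  [cyclic ZHAF, opposite ∠Z+∠A]
2. ∠FHZ = 17°  [△ZPH]
3. ∠HFZ = 53°  [△ZHF]

∠HFZ = 53°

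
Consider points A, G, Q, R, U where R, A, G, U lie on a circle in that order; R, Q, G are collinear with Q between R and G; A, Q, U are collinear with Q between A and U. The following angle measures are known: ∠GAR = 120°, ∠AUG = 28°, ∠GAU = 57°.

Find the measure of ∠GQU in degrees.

1. ∠GUR = 60°  [cyclic RAGU, opposite ∠A+∠U]
2. ∠GRU = 57°  [same arc GU]
3. ∠RGU = 63°  [△RGU]
4. ∠GQU = 89°  [△GQU]

∠GQU = 89°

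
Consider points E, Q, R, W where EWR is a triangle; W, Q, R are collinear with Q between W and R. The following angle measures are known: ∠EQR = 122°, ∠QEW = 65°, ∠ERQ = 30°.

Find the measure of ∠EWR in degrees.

∠EWR = 57°

1. ∠EQW = 58°  [linear pair at Q on WR]
2. ∠EWQ = 57°  [△EWQ]
3. ∠EWR = 57°  [Q on ray WR]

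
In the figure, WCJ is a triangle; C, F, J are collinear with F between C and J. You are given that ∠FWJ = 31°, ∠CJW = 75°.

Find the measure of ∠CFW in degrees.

∠CFW = 106°

1. ∠FJW = 75°  [F on ray JC]
2. ∠JFW = 74°  [△WFJ]
3. ∠CFW = 106°  [linear pair at F on CJ]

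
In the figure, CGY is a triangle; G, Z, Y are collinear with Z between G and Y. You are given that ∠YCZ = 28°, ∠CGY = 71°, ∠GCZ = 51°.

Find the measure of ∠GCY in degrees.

1. ∠CGZ = 71°  [Z on ray GY]
2. ∠CZG = 58°  [△CGZ]
3. ∠CZY = 122°  [linear pair at Z on GY]
4. ∠CYZ = 30°  [△CZY]
5. ∠CYG = 30°  [Z on ray YG]
6. ∠GCY = 79°  [△CGY]

∠GCY = 79°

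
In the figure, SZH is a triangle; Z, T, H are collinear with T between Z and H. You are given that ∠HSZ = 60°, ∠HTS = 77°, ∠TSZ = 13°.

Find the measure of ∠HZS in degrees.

∠HZS = 64°

1. ∠STZ = 103°  [linear pair at T on ZH]
2. ∠SZT = 64°  [△SZT]
3. ∠HZS = 64°  [T on ray ZH]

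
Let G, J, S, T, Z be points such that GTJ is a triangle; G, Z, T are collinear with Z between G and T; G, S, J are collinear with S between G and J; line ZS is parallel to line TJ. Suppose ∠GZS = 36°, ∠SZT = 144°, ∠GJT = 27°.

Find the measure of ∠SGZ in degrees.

∠SGZ = 117°

1. ∠GTJ = 36°  [ZS∥TJ, corresponding at Z]
2. ∠JGT = 117°  [△GTJ]
3. ∠SGZ = 117°  [Z on GT, S on GJ]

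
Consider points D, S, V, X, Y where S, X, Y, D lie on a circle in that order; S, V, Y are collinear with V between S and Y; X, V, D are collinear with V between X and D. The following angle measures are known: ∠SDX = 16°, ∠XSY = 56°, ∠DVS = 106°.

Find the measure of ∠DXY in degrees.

∠DXY = 58°

1. ∠SYX = 16°  [same arc SX]
2. ∠XVY = 106°  [vertical angles at V]
3. ∠DXY = 58°  [△XVY]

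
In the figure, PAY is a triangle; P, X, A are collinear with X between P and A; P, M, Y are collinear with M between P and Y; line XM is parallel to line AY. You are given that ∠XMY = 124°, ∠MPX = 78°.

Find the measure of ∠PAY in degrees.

∠PAY = 46°

1. ∠PMX = 56°  [linear pair at M on PY]
2. ∠MXP = 46°  [△PXM]
3. ∠PAY = 46°  [XM∥AY, corresponding at X]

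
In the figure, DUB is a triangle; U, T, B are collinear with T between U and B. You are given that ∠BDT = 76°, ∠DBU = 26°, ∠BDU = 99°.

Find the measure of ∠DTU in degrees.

1. ∠DBT = 26°  [T on ray BU]
2. ∠BTD = 78°  [△DTB]
3. ∠DTU = 102°  [linear pair at T on UB]

∠DTU = 102°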